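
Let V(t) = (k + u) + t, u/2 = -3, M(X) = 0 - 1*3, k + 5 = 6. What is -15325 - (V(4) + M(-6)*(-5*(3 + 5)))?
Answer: -15444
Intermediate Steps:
k = 1 (k = -5 + 6 = 1)
M(X) = -3 (M(X) = 0 - 3 = -3)
u = -6 (u = 2*(-3) = -6)
V(t) = -5 + t (V(t) = (1 - 6) + t = -5 + t)
-15325 - (V(4) + M(-6)*(-5*(3 + 5))) = -15325 - ((-5 + 4) - (-15)*(3 + 5)) = -15325 - (-1 - (-15)*8) = -15325 - (-1 - 3*(-40)) = -15325 - (-1 + 120) = -15325 - 1*119 = -15325 - 119 = -15444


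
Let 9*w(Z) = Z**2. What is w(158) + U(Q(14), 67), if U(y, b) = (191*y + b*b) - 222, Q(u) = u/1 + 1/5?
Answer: 438884/45 ≈ 9753.0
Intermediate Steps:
Q(u) = 1/5 + u (Q(u) = u*1 + 1*(1/5) = u + 1/5 = 1/5 + u)
w(Z) = Z**2/9
U(y, b) = -222 + b**2 + 191*y (U(y, b) = (191*y + b**2) - 222 = (b**2 + 191*y) - 222 = -222 + b**2 + 191*y)
w(158) + U(Q(14), 67) = (1/9)*158**2 + (-222 + 67**2 + 191*(1/5 + 14)) = (1/9)*24964 + (-222 + 4489 + 191*(71/5)) = 24964/9 + (-222 + 4489 + 13561/5) = 24964/9 + 34896/5 = 438884/45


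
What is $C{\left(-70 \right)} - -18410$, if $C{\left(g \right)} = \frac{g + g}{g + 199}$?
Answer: $\frac{2374750}{129} \approx 18409.0$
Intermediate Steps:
$C{\left(g \right)} = \frac{2 g}{199 + g}$
$C{\left(-70 \right)} - -18410 = 2 \left(-70\right) \frac{1}{199 - 70} - -18410 = 2 \left(-70\right) \frac{1}{129} + 18410 = - \frac{140}{129} + 18410 = \frac{2374750}{129}$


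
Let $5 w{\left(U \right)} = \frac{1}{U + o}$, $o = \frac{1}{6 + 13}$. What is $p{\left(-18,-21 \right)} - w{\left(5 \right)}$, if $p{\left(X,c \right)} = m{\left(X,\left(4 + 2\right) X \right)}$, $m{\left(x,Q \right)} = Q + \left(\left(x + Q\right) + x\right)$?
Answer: $- \frac{120979}{480} \approx -252.04$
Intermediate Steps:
$o = \frac{1}{19} \approx 0.052632$
$m{\left(x,Q \right)} = 2 Q + 2 x$ ($m{\left(x,Q \right)} = Q + \left(\left(Q + x\right) + x\right) = Q + \left(Q + 2 x\right) = 2 Q + 2 x$)
$w{\left(U \right)} = \frac{1}{5 \left(\frac{1}{19} + U\right)}$ ($w{\left(U \right)} = \frac{1}{5 \left(U + \frac{1}{19}\right)} = \frac{1}{5 \left(\frac{1}{19} + U\right)}$)
$p{\left(X,c \right)} = 14 X$ ($p{\left(X,c \right)} = 2 \left(4 + 2\right) X + 2 X = 2 \cdot 6 X + 2 X = 12 X + 2 X = 14 X$)
$p{\left(-18,-21 \right)} - w{\left(5 \right)} = 14 \left(-18\right) - \frac{19}{5 \left(1 + 19 \cdot 5\right)} = -252 - \frac{19}{5 \left(1 + 95\right)} = -252 - \frac{19}{5 \cdot 96} = -252 - \frac{19}{5} \cdot \frac{1}{96} = -252 - \frac{19}{480} = - \frac{120979}{480}$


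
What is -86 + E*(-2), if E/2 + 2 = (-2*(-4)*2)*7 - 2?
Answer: -518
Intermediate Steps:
E = 216 (E = -4 + 2*((-2*(-4)*2)*7 - 2) = -4 + 2*((8*2)*7 - 2) = -4 + 2*(16*7 - 2) = -4 + 2*(112 - 2) = -4 + 2*110 = -4 + 220 = 216)
-86 + E*(-2) = -86 + 216*(-2) = -86 - 432 = -518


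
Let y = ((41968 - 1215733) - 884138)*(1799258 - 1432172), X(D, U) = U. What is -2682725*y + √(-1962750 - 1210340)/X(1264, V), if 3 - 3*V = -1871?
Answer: 2026603919775733050 + 3*I*√3173090/1874 ≈ 2.0266e+18 + 2.8516*I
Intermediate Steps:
V = 1874/3 (V = 1 - ⅓*(-1871) = 1 + 1871/3 = 1874/3 ≈ 624.67)
y = -755427380658 (y = (-1173765 - 884138)*367086 = -2057903*367086 = -755427380658)
-2682725*y + √(-1962750 - 1210340)/X(1264, V) = -2682725/(1/(-755427380658)) + √(-1962750 - 1210340)/(1874/3) = -2682725/(-1/755427380658) + √(-3173090)*(3/1874) = -2682725*(-755427380658) + (I*√3173090)*(3/1874) = 2026603919775733050 + 3*I*√3173090/1874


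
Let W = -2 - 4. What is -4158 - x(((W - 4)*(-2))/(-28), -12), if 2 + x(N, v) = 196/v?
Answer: -12419/3 ≈ -4139.7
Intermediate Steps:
W = -6
x(N, v) = -2 + 196/v
-4158 - x(((W - 4)*(-2))/(-28), -12) = -4158 - (-2 + 196/(-12)) = -4158 - (-2 + 196*(-1/12)) = -4158 - (-2 - 49/3) = -4158 - 1*(-55/3) = -4158 + 55/3 = -12419/3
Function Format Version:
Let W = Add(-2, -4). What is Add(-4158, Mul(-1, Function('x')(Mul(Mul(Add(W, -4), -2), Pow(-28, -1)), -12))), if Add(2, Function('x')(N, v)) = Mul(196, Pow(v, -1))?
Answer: Rational(-12419, 3) ≈ -4139.7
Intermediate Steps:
W = -6
Function('x')(N, v) = Add(-2, Mul(196, Pow(v, -1)))
Add(-4158, Mul(-1, Function('x')(Mul(Mul(Add(W, -4), -2), Pow(-28, -1)), -12))) = Add(-4158, Mul(-1, Add(-2, Mul(196, Pow(-12, -1))))) = Add(-4158, Mul(-1, Add(-2, Mul(196, Rational(-1, 12))))) = Add(-4158, Mul(-1, Add(-2, Rational(-49, 3)))) = Add(-4158, Mul(-1, Rational(-55, 3))) = Add(-4158, Rational(55, 3)) = Rational(-12419, 3)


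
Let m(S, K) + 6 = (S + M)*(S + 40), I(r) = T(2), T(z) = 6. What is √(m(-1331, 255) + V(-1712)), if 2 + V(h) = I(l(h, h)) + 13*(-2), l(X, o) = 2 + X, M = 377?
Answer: √1231586 ≈ 1109.8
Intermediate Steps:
I(r) = 6
m(S, K) = -6 + (40 + S)*(377 + S) (m(S, K) = -6 + (S + 377)*(S + 40) = -6 + (377 + S)*(40 + S) = -6 + (40 + S)*(377 + S))
V(h) = -22 (V(h) = -2 + (6 + 13*(-2)) = -2 + (6 - 26) = -2 - 20 = -22)
√(m(-1331, 255) + V(-1712)) = √((15074 + (-1331)² + 417*(-1331)) - 22) = √((15074 + 1771561 - 555027) - 22) = √(1231608 - 22) = √1231586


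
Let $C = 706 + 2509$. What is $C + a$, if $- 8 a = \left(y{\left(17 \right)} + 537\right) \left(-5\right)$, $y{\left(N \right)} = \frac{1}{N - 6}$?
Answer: $\frac{78115}{22} \approx 3550.7$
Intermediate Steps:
$C = 3215$
$y{\left(N \right)} = \frac{1}{-6 + N}$
$a = \frac{7385}{22}$ ($a = - \frac{\left(\frac{1}{-6 + 17} + 537\right) \left(-5\right)}{8} = - \frac{\left(\frac{1}{11} + 537\right) \left(-5\right)}{8} = - \frac{\frac{5908}{11} \left(-5\right)}{8} = \left(- \frac{1}{8}\right) \left(- \frac{29540}{11}\right) = \frac{7385}{22} \approx 335.68$)
$C + a = 3215 + \frac{7385}{22} = \frac{78115}{22}$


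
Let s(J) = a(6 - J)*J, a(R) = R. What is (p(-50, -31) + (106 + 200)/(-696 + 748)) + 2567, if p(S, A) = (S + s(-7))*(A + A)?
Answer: 294187/26 ≈ 11315.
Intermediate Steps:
s(J) = J*(6 - J) (s(J) = (6 - J)*J = J*(6 - J))
p(S, A) = 2*A*(-91 + S) (p(S, A) = (S - 7*(6 - 1*(-7)))*(A + A) = (S - 7*(6 + 7))*(2*A) = (S - 7*13)*(2*A) = (S - 91)*(2*A) = (-91 + S)*(2*A) = 2*A*(-91 + S))
(p(-50, -31) + (106 + 200)/(-696 + 748)) + 2567 = (2*(-31)*(-91 - 50) + (106 + 200)/(-696 + 748)) + 2567 = (2*(-31)*(-141) + 306/52) + 2567 = (8742 + 306*(1/52)) + 2567 = (8742 + 153/26) + 2567 = 227445/26 + 2567 = 294187/26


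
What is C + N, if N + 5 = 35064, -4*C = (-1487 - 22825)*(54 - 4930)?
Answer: -29601269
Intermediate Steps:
C = -29636328 (C = -(-1487 - 22825)*(54 - 4930)/4 = -(-6078)*(-4876) = -¼*118545312 = -29636328)
N = 35059 (N = -5 + 35064 = 35059)
C + N = -29636328 + 35059 = -29601269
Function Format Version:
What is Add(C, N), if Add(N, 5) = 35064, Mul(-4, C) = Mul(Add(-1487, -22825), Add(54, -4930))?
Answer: -29601269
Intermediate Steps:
C = -29636328 (C = Mul(Rational(-1, 4), Mul(Add(-1487, -22825), Add(54, -4930))) = Mul(Rational(-1, 4), Mul(-24312, -4876)) = Mul(Rational(-1, 4), 118545312) = -29636328)
N = 35059 (N = Add(-5, 35064) = 35059)
Add(C, N) = Add(-29636328, 35059) = -29601269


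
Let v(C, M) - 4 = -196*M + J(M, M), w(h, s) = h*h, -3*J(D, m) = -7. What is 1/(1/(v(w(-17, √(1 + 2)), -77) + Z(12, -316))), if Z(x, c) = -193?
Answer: 44716/3 ≈ 14905.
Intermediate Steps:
J(D, m) = 7/3 (J(D, m) = -⅓*(-7) = 7/3)
w(h, s) = h²
v(C, M) = 19/3 - 196*M (v(C, M) = 4 + (-196*M + 7/3) = 4 + (7/3 - 196*M) = 19/3 - 196*M)
1/(1/(v(w(-17, √(1 + 2)), -77) + Z(12, -316))) = 1/(1/((19/3 - 196*(-77)) - 193)) = 1/(1/((19/3 + 15092) - 193)) = 1/(1/(45295/3 - 193)) = 1/(1/(44716/3)) = 1/(3/44716) = 44716/3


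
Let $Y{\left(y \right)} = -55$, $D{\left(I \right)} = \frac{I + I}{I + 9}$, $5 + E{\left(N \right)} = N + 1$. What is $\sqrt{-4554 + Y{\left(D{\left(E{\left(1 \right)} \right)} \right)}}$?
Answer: $i \sqrt{4609} \approx 67.89 i$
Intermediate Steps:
$E{\left(N \right)} = -4 + N$ ($E{\left(N \right)} = -5 + \left(N + 1\right) = -5 + \left(1 + N\right) = -4 + N$)
$D{\left(I \right)} = \frac{2 I}{9 + I}$
$\sqrt{-4554 + Y{\left(D{\left(E{\left(1 \right)} \right)} \right)}} = \sqrt{-4554 - 55} = \sqrt{-4609} = i \sqrt{4609}$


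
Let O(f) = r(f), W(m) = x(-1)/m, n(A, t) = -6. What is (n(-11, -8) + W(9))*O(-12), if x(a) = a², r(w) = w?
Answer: 212/3 ≈ 70.667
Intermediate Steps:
W(m) = 1/m (W(m) = (-1)²/m = 1/m)
O(f) = f
(n(-11, -8) + W(9))*O(-12) = (-6 + 1/9)*(-12) = (-6 + ⅑)*(-12) = -53/9*(-12) = 212/3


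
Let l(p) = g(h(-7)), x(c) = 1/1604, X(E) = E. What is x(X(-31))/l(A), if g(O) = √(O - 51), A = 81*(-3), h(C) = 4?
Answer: -I*√47/75388 ≈ -9.0938e-5*I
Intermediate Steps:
x(c) = 1/1604
A = -243
g(O) = √(-51 + O)
l(p) = I*√47 (l(p) = √(-51 + 4) = √(-47) = I*√47)
x(X(-31))/l(A) = 1/(1604*((I*√47))) = (-I*√47/47)/1604 = -I*√47/75388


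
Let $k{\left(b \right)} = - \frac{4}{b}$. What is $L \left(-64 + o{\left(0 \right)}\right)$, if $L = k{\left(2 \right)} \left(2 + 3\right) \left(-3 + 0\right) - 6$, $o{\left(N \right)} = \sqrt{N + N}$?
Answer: $-1536$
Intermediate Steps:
$o{\left(N \right)} = \sqrt{2} \sqrt{N}$ ($o{\left(N \right)} = \sqrt{2 N} = \sqrt{2} \sqrt{N}$)
$L = 24$ ($L = - \frac{4}{2} \left(2 + 3\right) \left(-3 + 0\right) - 6 = \left(-4\right) \frac{1}{2} \cdot 5 \left(-3\right) - 6 = \left(-2\right) \left(-15\right) - 6 = 30 - 6 = 24$)
$L \left(-64 + o{\left(0 \right)}\right) = 24 \left(-64 + \sqrt{2} \sqrt{0}\right) = 24 \left(-64 + \sqrt{2} \cdot 0\right) = 24 \left(-64 + 0\right) = 24 \left(-64\right) = -1536$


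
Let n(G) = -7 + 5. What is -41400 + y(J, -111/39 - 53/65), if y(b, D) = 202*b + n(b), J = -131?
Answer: -67864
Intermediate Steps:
n(G) = -2
y(b, D) = -2 + 202*b (y(b, D) = 202*b - 2 = -2 + 202*b)
-41400 + y(J, -111/39 - 53/65) = -41400 + (-2 + 202*(-131)) = -41400 + (-2 - 26462) = -41400 - 26464 = -67864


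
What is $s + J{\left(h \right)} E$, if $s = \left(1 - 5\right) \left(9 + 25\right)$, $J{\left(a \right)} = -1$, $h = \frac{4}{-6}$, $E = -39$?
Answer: $-97$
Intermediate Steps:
$h = - \frac{2}{3}$ ($h = 4 \left(- \frac{1}{6}\right) = - \frac{2}{3} \approx -0.66667$)
$s = -136$ ($s = \left(-4\right) 34 = -136$)
$s + J{\left(h \right)} E = -136 - -39 = -136 + 39 = -97$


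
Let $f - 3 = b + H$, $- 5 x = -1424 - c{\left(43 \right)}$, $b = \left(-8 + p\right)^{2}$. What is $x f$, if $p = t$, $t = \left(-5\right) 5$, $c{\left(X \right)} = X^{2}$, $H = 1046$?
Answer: $\frac{6997674}{5} \approx 1.3995 \cdot 10^{6}$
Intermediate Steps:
$t = -25$
$p = -25$
$b = 1089$ ($b = \left(-8 - 25\right)^{2} = \left(-33\right)^{2} = 1089$)
$x = \frac{3273}{5}$ ($x = - \frac{-1424 - 43^{2}}{5} = - \frac{-1424 - 1849}{5} = \left(- \frac{1}{5}\right) \left(-3273\right) = \frac{3273}{5} \approx 654.6$)
$f = 2138$ ($f = 3 + \left(1089 + 1046\right) = 3 + 2135 = 2138$)
$x f = \frac{3273}{5} \cdot 2138 = \frac{6997674}{5}$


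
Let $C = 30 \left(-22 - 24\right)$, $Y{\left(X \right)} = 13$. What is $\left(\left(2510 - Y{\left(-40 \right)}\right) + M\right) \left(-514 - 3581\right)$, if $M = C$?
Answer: $-4574115$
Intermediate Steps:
$C = -1380$ ($C = 30 \left(-46\right) = -1380$)
$M = -1380$
$\left(\left(2510 - Y{\left(-40 \right)}\right) + M\right) \left(-514 - 3581\right) = \left(\left(2510 - 13\right) - 1380\right) \left(-514 - 3581\right) = \left(\left(2510 - 13\right) - 1380\right) \left(-4095\right) = \left(2497 - 1380\right) \left(-4095\right) = 1117 \left(-4095\right) = -4574115$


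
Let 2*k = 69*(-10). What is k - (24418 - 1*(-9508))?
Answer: -34271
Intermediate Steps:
k = -345 (k = (69*(-10))/2 = (½)*(-690) = -345)
k - (24418 - 1*(-9508)) = -345 - (24418 - 1*(-9508)) = -345 - (24418 + 9508) = -345 - 1*33926 = -345 - 33926 = -34271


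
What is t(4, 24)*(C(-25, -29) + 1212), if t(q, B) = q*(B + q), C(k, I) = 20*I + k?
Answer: 67984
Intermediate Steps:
C(k, I) = k + 20*I
t(4, 24)*(C(-25, -29) + 1212) = (4*(24 + 4))*((-25 + 20*(-29)) + 1212) = (4*28)*((-25 - 580) + 1212) = 112*(-605 + 1212) = 112*607 = 67984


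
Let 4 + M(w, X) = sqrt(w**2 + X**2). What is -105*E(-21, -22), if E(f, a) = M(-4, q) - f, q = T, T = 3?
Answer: -2310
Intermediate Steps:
q = 3
M(w, X) = -4 + sqrt(X**2 + w**2) (M(w, X) = -4 + sqrt(w**2 + X**2) = -4 + sqrt(X**2 + w**2))
E(f, a) = 1 - f (E(f, a) = (-4 + sqrt(3**2 + (-4)**2)) - f = (-4 + sqrt(9 + 16)) - f = (-4 + sqrt(25)) - f = (-4 + 5) - f = 1 - f)
-105*E(-21, -22) = -105*(1 - 1*(-21)) = -105*(1 + 21) = -105*22 = -2310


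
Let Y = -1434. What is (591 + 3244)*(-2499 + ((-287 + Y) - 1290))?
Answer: -21130850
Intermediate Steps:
(591 + 3244)*(-2499 + ((-287 + Y) - 1290)) = (591 + 3244)*(-2499 + ((-287 - 1434) - 1290)) = 3835*(-2499 + (-1721 - 1290)) = 3835*(-2499 - 3011) = 3835*(-5510) = -21130850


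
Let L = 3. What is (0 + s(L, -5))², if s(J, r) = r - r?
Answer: 0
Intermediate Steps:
s(J, r) = 0
(0 + s(L, -5))² = (0 + 0)² = 0² = 0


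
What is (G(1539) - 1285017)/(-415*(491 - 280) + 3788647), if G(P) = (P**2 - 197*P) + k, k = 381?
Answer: 130117/616847 ≈ 0.21094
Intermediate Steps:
G(P) = 381 + P**2 - 197*P (G(P) = (P**2 - 197*P) + 381 = 381 + P**2 - 197*P)
(G(1539) - 1285017)/(-415*(491 - 280) + 3788647) = ((381 + 1539**2 - 197*1539) - 1285017)/(-415*(491 - 280) + 3788647) = ((381 + 2368521 - 303183) - 1285017)/(-415*211 + 3788647) = (2065719 - 1285017)/(-87565 + 3788647) = 780702/3701082 = 780702*(1/3701082) = 130117/616847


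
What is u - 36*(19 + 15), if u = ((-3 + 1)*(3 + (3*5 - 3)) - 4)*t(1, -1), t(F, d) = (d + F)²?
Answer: -1224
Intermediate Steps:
t(F, d) = (F + d)²
u = 0 (u = ((-3 + 1)*(3 + (3*5 - 3)) - 4)*(1 - 1)² = (-2*(3 + (15 - 3)) - 4)*0² = (-2*(3 + 12) - 4)*0 = (-2*15 - 4)*0 = (-30 - 4)*0 = -34*0 = 0)
u - 36*(19 + 15) = 0 - 36*(19 + 15) = 0 - 36*34 = 0 - 1224 = -1224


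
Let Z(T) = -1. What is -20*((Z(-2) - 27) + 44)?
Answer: -320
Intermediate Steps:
-20*((Z(-2) - 27) + 44) = -20*((-1 - 27) + 44) = -20*(-28 + 44) = -20*16 = -320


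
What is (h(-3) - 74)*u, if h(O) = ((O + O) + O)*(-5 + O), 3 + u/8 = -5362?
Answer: 85840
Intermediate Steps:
u = -42920 (u = -24 + 8*(-5362) = -24 - 42896 = -42920)
h(O) = 3*O*(-5 + O) (h(O) = (2*O + O)*(-5 + O) = (3*O)*(-5 + O) = 3*O*(-5 + O))
(h(-3) - 74)*u = (3*(-3)*(-5 - 3) - 74)*(-42920) = (3*(-3)*(-8) - 74)*(-42920) = (72 - 74)*(-42920) = -2*(-42920) = 85840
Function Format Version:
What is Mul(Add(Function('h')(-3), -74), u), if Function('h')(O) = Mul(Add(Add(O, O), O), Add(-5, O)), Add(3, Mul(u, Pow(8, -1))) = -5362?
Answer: 85840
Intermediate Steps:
u = -42920 (u = Add(-24, Mul(8, -5362)) = Add(-24, -42896) = -42920)
Function('h')(O) = Mul(3, O, Add(-5, O)) (Function('h')(O) = Mul(Add(Mul(2, O), O), Add(-5, O)) = Mul(Mul(3, O), Add(-5, O)) = Mul(3, O, Add(-5, O)))
Mul(Add(Function('h')(-3), -74), u) = Mul(Add(Mul(3, -3, Add(-5, -3)), -74), -42920) = Mul(Add(Mul(3, -3, -8), -74), -42920) = Mul(Add(72, -74), -42920) = Mul(-2, -42920) = 85840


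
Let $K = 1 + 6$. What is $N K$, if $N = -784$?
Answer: $-5488$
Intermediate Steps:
$K = 7$
$N K = \left(-784\right) 7 = -5488$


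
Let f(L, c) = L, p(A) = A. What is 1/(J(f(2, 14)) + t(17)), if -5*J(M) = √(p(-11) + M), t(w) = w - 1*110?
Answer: -775/72078 + 5*I/72078 ≈ -0.010752 + 6.9369e-5*I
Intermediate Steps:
t(w) = -110 + w (t(w) = w - 110 = -110 + w)
J(M) = -√(-11 + M)/5
1/(J(f(2, 14)) + t(17)) = 1/(-√(-11 + 2)/5 + (-110 + 17)) = 1/(-3*I/5 - 93) = 1/(-93 - 3*I/5) = 25*(-93 + 3*I/5)/216234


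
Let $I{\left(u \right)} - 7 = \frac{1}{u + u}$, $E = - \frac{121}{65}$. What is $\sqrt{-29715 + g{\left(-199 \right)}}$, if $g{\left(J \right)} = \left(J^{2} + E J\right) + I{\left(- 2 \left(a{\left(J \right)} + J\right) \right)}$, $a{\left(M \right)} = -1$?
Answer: $\frac{\sqrt{2775236178}}{520} \approx 101.31$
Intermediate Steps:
$E = - \frac{121}{65}$ ($E = \left(-121\right) \frac{1}{65} = - \frac{121}{65} \approx -1.8615$)
$I{\left(u \right)} = 7 + \frac{1}{2 u}$ ($I{\left(u \right)} = 7 + \frac{1}{u + u} = 7 + \frac{1}{2 u}$)
$g{\left(J \right)} = 7 + J^{2} + \frac{1}{2 \left(2 - 2 J\right)} - \frac{121 J}{65}$ ($g{\left(J \right)} = \left(J^{2} - \frac{121 J}{65}\right) + \left(7 + \frac{1}{2 \left(- 2 \left(-1 + J\right)\right)}\right) = \left(J^{2} - \frac{121 J}{65}\right) + \left(7 + \frac{1}{2 \left(2 - 2 J\right)}\right) = 7 + J^{2} + \frac{1}{2 \left(2 - 2 J\right)} - \frac{121 J}{65}$)
$\sqrt{-29715 + g{\left(-199 \right)}} = \sqrt{-29715 + \frac{-1885 - 744 \left(-199\right)^{2} + 260 \left(-199\right)^{3} + 2304 \left(-199\right)}{260 \left(-1 - 199\right)}} = \sqrt{-29715 + \frac{-1885 - 29463144 + 260 \left(-7880599\right) - 458496}{260 \left(-200\right)}} = \sqrt{-29715 + \frac{1}{260} \left(- \frac{1}{200}\right) \left(-1885 - 29463144 - 2048955740 - 458496\right)} = \sqrt{-29715 + \frac{1}{260} \left(- \frac{1}{200}\right) \left(-2078879265\right)} = \sqrt{-29715 + \frac{415775853}{10400}} = \sqrt{\frac{106739853}{10400}} = \frac{\sqrt{2775236178}}{520}$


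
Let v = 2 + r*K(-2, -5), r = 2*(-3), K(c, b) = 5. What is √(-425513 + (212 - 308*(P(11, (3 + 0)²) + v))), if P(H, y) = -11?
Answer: 3*I*√45921 ≈ 642.88*I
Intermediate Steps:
r = -6
v = -28 (v = 2 - 6*5 = 2 - 30 = -28)
√(-425513 + (212 - 308*(P(11, (3 + 0)²) + v))) = √(-425513 + (212 - 308*(-11 - 28))) = √(-425513 + (212 - 308*(-39))) = √(-425513 + (212 + 12012)) = √(-425513 + 12224) = √(-413289) = 3*I*√45921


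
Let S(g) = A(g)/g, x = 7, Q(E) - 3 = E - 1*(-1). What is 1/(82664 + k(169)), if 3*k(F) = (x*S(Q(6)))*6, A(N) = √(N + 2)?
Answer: 516650/42708355453 - 35*√3/85416710906 ≈ 1.2096e-5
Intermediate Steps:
A(N) = √(2 + N)
Q(E) = 4 + E (Q(E) = 3 + (E - 1*(-1)) = 3 + (E + 1) = 3 + (1 + E) = 4 + E)
S(g) = √(2 + g)/g
k(F) = 14*√3/5 (k(F) = ((7*(√(2 + (4 + 6))/(4 + 6)))*6)/3 = ((7*(√(2 + 10)/10))*6)/3 = ((7*(√12/10))*6)/3 = ((7*((2*√3)/10))*6)/3 = ((7*(√3/5))*6)/3 = ((7*√3/5)*6)/3 = (42*√3/5)/3 = 14*√3/5)
1/(82664 + k(169)) = 1/(82664 + 14*√3/5)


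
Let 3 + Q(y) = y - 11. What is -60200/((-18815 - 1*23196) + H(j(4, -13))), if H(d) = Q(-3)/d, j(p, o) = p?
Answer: 240800/168061 ≈ 1.4328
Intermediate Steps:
Q(y) = -14 + y (Q(y) = -3 + (y - 11) = -3 + (-11 + y) = -14 + y)
H(d) = -17/d (H(d) = (-14 - 3)/d = -17/d)
-60200/((-18815 - 1*23196) + H(j(4, -13))) = -60200/((-18815 - 1*23196) - 17/4) = -60200/((-18815 - 23196) - 17*¼) = -60200/(-42011 - 17/4) = -60200/(-168061/4) = -60200*(-4/168061) = 240800/168061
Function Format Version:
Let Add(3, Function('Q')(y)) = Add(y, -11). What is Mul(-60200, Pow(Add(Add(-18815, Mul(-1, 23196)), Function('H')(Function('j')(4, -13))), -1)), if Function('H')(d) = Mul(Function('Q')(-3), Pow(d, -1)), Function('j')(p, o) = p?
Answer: Rational(240800, 168061) ≈ 1.4328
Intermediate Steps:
Function('Q')(y) = Add(-14, y) (Function('Q')(y) = Add(-3, Add(y, -11)) = Add(-3, Add(-11, y)) = Add(-14, y))
Function('H')(d) = Mul(-17, Pow(d, -1)) (Function('H')(d) = Mul(Add(-14, -3), Pow(d, -1)) = Mul(-17, Pow(d, -1)))
Mul(-60200, Pow(Add(Add(-18815, Mul(-1, 23196)), Function('H')(Function('j')(4, -13))), -1)) = Mul(-60200, Pow(Add(Add(-18815, Mul(-1, 23196)), Mul(-17, Pow(4, -1))), -1)) = Mul(-60200, Pow(Add(Add(-18815, -23196), Mul(-17, Rational(1, 4))), -1)) = Mul(-60200, Pow(Add(-42011, Rational(-17, 4)), -1)) = Mul(-60200, Pow(Rational(-168061, 4), -1)) = Mul(-60200, Rational(-4, 168061)) = Rational(240800, 168061)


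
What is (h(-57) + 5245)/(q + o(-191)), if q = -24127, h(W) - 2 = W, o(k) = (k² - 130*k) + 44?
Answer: 2595/18614 ≈ 0.13941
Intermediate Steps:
o(k) = 44 + k² - 130*k
h(W) = 2 + W
(h(-57) + 5245)/(q + o(-191)) = ((2 - 57) + 5245)/(-24127 + (44 + (-191)² - 130*(-191))) = (-55 + 5245)/(-24127 + (44 + 36481 + 24830)) = 5190/(-24127 + 61355) = 5190/37228 = 5190*(1/37228) = 2595/18614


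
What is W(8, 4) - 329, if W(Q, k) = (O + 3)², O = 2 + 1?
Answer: -293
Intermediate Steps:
O = 3
W(Q, k) = 36 (W(Q, k) = (3 + 3)² = 6² = 36)
W(8, 4) - 329 = 36 - 329 = -293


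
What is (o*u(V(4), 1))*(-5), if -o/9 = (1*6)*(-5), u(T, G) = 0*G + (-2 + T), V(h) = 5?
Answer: -4050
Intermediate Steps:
u(T, G) = -2 + T (u(T, G) = 0 + (-2 + T) = -2 + T)
o = 270 (o = -9*1*6*(-5) = -54*(-5) = -9*(-30) = 270)
(o*u(V(4), 1))*(-5) = (270*(-2 + 5))*(-5) = (270*3)*(-5) = 810*(-5) = -4050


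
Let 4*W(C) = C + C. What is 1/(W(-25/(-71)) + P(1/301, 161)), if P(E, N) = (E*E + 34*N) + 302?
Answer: 12865342/74312480559 ≈ 0.00017312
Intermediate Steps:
P(E, N) = 302 + E² + 34*N (P(E, N) = (E² + 34*N) + 302 = 302 + E² + 34*N)
W(C) = C/2 (W(C) = (C + C)/4 = (2*C)/4 = C/2)
1/(W(-25/(-71)) + P(1/301, 161)) = 1/((-25/(-71))/2 + (302 + (1/301)² + 34*161)) = 1/((-25*(-1/71))/2 + (302 + (1/301)² + 5474)) = 1/((½)*(25/71) + (302 + 1/90601 + 5474)) = 1/(25/142 + 523311377/90601) = 1/(74312480559/12865342) = 12865342/74312480559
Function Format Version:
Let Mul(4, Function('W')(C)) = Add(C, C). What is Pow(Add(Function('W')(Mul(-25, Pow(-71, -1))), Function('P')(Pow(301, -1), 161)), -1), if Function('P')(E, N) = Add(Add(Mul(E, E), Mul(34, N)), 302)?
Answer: Rational(12865342, 74312480559) ≈ 0.00017312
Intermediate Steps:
Function('P')(E, N) = Add(302, Pow(E, 2), Mul(34, N)) (Function('P')(E, N) = Add(Add(Pow(E, 2), Mul(34, N)), 302) = Add(302, Pow(E, 2), Mul(34, N)))
Function('W')(C) = Mul(Rational(1, 2), C) (Function('W')(C) = Mul(Rational(1, 4), Add(C, C)) = Mul(Rational(1, 4), Mul(2, C)) = Mul(Rational(1, 2), C))
Pow(Add(Function('W')(Mul(-25, Pow(-71, -1))), Function('P')(Pow(301, -1), 161)), -1) = Pow(Add(Mul(Rational(1, 2), Mul(-25, Pow(-71, -1))), Add(302, Pow(Pow(301, -1), 2), Mul(34, 161))), -1) = Pow(Add(Mul(Rational(1, 2), Mul(-25, Rational(-1, 71))), Add(302, Pow(Rational(1, 301), 2), 5474)), -1) = Pow(Add(Mul(Rational(1, 2), Rational(25, 71)), Add(302, Rational(1, 90601), 5474)), -1) = Pow(Add(Rational(25, 142), Rational(523311377, 90601)), -1) = Pow(Rational(74312480559, 12865342), -1) = Rational(12865342, 74312480559)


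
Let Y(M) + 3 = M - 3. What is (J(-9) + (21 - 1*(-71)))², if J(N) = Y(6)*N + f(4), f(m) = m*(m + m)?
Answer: 15376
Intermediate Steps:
Y(M) = -6 + M (Y(M) = -3 + (M - 3) = -3 + (-3 + M) = -6 + M)
f(m) = 2*m² (f(m) = m*(2*m) = 2*m²)
J(N) = 32 (J(N) = (-6 + 6)*N + 2*4² = 0*N + 2*16 = 0 + 32 = 32)
(J(-9) + (21 - 1*(-71)))² = (32 + (21 - 1*(-71)))² = (32 + (21 + 71))² = (32 + 92)² = 124² = 15376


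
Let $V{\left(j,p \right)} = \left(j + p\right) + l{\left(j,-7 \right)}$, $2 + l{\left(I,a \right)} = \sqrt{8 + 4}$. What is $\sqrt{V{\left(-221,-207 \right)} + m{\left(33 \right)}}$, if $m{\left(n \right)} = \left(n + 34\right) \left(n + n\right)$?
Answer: $\sqrt{3992 + 2 \sqrt{3}} \approx 63.21$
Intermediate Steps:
$m{\left(n \right)} = 2 n \left(34 + n\right)$ ($m{\left(n \right)} = \left(34 + n\right) 2 n = 2 n \left(34 + n\right)$)
$l{\left(I,a \right)} = -2 + 2 \sqrt{3}$ ($l{\left(I,a \right)} = -2 + \sqrt{8 + 4} = -2 + \sqrt{12} = -2 + 2 \sqrt{3}$)
$V{\left(j,p \right)} = -2 + j + p + 2 \sqrt{3}$ ($V{\left(j,p \right)} = \left(j + p\right) - \left(2 - 2 \sqrt{3}\right) = -2 + j + p + 2 \sqrt{3}$)
$\sqrt{V{\left(-221,-207 \right)} + m{\left(33 \right)}} = \sqrt{\left(-2 - 221 - 207 + 2 \sqrt{3}\right) + 2 \cdot 33 \left(34 + 33\right)} = \sqrt{\left(-430 + 2 \sqrt{3}\right) + 2 \cdot 33 \cdot 67} = \sqrt{\left(-430 + 2 \sqrt{3}\right) + 4422} = \sqrt{3992 + 2 \sqrt{3}}$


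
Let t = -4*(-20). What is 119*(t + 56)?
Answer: 16184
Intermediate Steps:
t = 80
119*(t + 56) = 119*(80 + 56) = 119*136 = 16184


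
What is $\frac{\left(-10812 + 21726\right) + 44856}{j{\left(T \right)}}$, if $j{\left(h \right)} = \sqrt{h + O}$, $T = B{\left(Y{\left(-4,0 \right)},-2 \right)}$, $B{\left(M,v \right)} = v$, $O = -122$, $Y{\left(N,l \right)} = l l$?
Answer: $- \frac{27885 i \sqrt{31}}{31} \approx - 5008.3 i$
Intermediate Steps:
$Y{\left(N,l \right)} = l^{2}$
$T = -2$
$j{\left(h \right)} = \sqrt{-122 + h}$ ($j{\left(h \right)} = \sqrt{h - 122} = \sqrt{-122 + h}$)
$\frac{\left(-10812 + 21726\right) + 44856}{j{\left(T \right)}} = \frac{\left(-10812 + 21726\right) + 44856}{\sqrt{-122 - 2}} = \frac{10914 + 44856}{\sqrt{-124}} = \frac{55770}{2 i \sqrt{31}} = 55770 \left(- \frac{i \sqrt{31}}{62}\right) = - \frac{27885 i \sqrt{31}}{31}$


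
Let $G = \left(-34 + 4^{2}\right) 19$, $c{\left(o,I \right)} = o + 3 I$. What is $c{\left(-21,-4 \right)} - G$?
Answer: $309$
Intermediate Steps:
$G = -342$ ($G = \left(-34 + 16\right) 19 = \left(-18\right) 19 = -342$)
$c{\left(-21,-4 \right)} - G = \left(-21 + 3 \left(-4\right)\right) - -342 = \left(-21 - 12\right) + 342 = -33 + 342 = 309$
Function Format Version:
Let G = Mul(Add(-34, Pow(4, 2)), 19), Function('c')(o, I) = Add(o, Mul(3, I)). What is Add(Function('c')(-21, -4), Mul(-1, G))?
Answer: 309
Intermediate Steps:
G = -342 (G = Mul(Add(-34, 16), 19) = Mul(-18, 19) = -342)
Add(Function('c')(-21, -4), Mul(-1, G)) = Add(Add(-21, Mul(3, -4)), Mul(-1, -342)) = Add(Add(-21, -12), 342) = Add(-33, 342) = 309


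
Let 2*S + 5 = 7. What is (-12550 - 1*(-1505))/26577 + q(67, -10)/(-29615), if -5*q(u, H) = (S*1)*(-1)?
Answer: -1635514952/3935389275 ≈ -0.41559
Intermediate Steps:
S = 1 (S = -5/2 + (½)*7 = -5/2 + 7/2 = 1)
q(u, H) = ⅕ (q(u, H) = -1*1*(-1)/5 = -(-1)/5 = -⅕*(-1) = ⅕)
(-12550 - 1*(-1505))/26577 + q(67, -10)/(-29615) = (-12550 - 1*(-1505))/26577 + (⅕)/(-29615) = (-12550 + 1505)*(1/26577) + (⅕)*(-1/29615) = -11045*1/26577 - 1/148075 = -11045/26577 - 1/148075 = -1635514952/3935389275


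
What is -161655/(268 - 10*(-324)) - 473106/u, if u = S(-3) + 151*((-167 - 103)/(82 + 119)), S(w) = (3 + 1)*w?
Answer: 18145013291/8415692 ≈ 2156.1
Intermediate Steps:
S(w) = 4*w
u = -14394/67 (u = 4*(-3) + 151*((-167 - 103)/(82 + 119)) = -12 + 151*(-270/201) = -12 + 151*(-270*1/201) = -12 + 151*(-90/67) = -12 - 13590/67 = -14394/67 ≈ -214.84)
-161655/(268 - 10*(-324)) - 473106/u = -161655/(268 - 10*(-324)) - 473106/(-14394/67) = -161655/(268 + 3240) - 473106*(-67/14394) = -161655/3508 + 5283017/2399 = 18145013291/8415692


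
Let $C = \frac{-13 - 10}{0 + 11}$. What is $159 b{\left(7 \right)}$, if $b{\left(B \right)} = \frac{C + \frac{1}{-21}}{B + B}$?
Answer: $- \frac{13091}{539} \approx -24.288$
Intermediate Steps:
$C = - \frac{23}{11} \approx -2.0909$
$b{\left(B \right)} = - \frac{247}{231 B}$ ($b{\left(B \right)} = \frac{- \frac{23}{11} + \frac{1}{-21}}{B + B} = \frac{- \frac{23}{11} - \frac{1}{21}}{2 B} = - \frac{494 \frac{1}{2 B}}{231} = - \frac{247}{231 B}$)
$159 b{\left(7 \right)} = 159 \left(- \frac{247}{231 \cdot 7}\right) = 159 \left(\left(- \frac{247}{231}\right) \frac{1}{7}\right) = 159 \left(- \frac{247}{1617}\right) = - \frac{13091}{539}$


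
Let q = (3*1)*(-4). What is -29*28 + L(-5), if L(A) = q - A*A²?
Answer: -699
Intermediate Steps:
q = -12 (q = 3*(-4) = -12)
L(A) = -12 - A³ (L(A) = -12 - A*A² = -12 - A³)
-29*28 + L(-5) = -29*28 + (-12 - 1*(-5)³) = -812 + (-12 - 1*(-125)) = -812 + (-12 + 125) = -812 + 113 = -699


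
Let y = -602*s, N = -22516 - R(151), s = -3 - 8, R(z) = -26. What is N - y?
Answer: -29112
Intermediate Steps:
s = -11
N = -22490 (N = -22516 - 1*(-26) = -22516 + 26 = -22490)
y = 6622 (y = -602*(-11) = 6622)
N - y = -22490 - 1*6622 = -22490 - 6622 = -29112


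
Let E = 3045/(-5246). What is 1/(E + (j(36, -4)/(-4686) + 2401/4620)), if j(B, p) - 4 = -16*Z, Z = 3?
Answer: -122913780/6312311 ≈ -19.472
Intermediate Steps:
j(B, p) = -44 (j(B, p) = 4 - 16*3 = 4 - 48 = -44)
E = -3045/5246 (E = 3045*(-1/5246) = -3045/5246 ≈ -0.58044)
1/(E + (j(36, -4)/(-4686) + 2401/4620)) = 1/(-3045/5246 + (-44/(-4686) + 2401/4620)) = 1/(-3045/5246 + (-44*(-1/4686) + 2401*(1/4620))) = 1/(-3045/5246 + (2/213 + 343/660)) = 1/(-3045/5246 + 24793/46860) = 1/(-6312311/122913780) = -122913780/6312311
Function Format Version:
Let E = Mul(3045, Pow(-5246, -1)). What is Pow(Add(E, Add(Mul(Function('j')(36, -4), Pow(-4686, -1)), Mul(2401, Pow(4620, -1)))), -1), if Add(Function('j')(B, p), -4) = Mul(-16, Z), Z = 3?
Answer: Rational(-122913780, 6312311) ≈ -19.472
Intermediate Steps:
Function('j')(B, p) = -44 (Function('j')(B, p) = Add(4, Mul(-16, 3)) = Add(4, -48) = -44)
E = Rational(-3045, 5246) (E = Mul(3045, Rational(-1, 5246)) = Rational(-3045, 5246) ≈ -0.58044)
Pow(Add(E, Add(Mul(Function('j')(36, -4), Pow(-4686, -1)), Mul(2401, Pow(4620, -1)))), -1) = Pow(Add(Rational(-3045, 5246), Add(Mul(-44, Pow(-4686, -1)), Mul(2401, Pow(4620, -1)))), -1) = Pow(Add(Rational(-3045, 5246), Add(Mul(-44, Rational(-1, 4686)), Mul(2401, Rational(1, 4620)))), -1) = Pow(Add(Rational(-3045, 5246), Add(Rational(2, 213), Rational(343, 660))), -1) = Pow(Add(Rational(-3045, 5246), Rational(24793, 46860)), -1) = Pow(Rational(-6312311, 122913780), -1) = Rational(-122913780, 6312311)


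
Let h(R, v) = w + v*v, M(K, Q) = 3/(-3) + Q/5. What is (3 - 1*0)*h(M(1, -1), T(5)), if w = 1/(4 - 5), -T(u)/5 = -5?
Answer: 1872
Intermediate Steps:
T(u) = 25 (T(u) = -5*(-5) = 25)
w = -1 (w = 1/(-1) = -1)
M(K, Q) = -1 + Q/5 (M(K, Q) = 3*(-⅓) + Q*(⅕) = -1 + Q/5)
h(R, v) = -1 + v² (h(R, v) = -1 + v*v = -1 + v²)
(3 - 1*0)*h(M(1, -1), T(5)) = (3 - 1*0)*(-1 + 25²) = (3 + 0)*(-1 + 625) = 3*624 = 1872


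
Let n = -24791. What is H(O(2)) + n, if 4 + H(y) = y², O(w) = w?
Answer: -24791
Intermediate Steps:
H(y) = -4 + y²
H(O(2)) + n = (-4 + 2²) - 24791 = (-4 + 4) - 24791 = 0 - 24791 = -24791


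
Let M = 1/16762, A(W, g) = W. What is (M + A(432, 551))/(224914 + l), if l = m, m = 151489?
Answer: 7241185/6309267086 ≈ 0.0011477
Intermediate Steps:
l = 151489
M = 1/16762 ≈ 5.9659e-5
(M + A(432, 551))/(224914 + l) = (1/16762 + 432)/(224914 + 151489) = (7241185/16762)/376403 = (7241185/16762)*(1/376403) = 7241185/6309267086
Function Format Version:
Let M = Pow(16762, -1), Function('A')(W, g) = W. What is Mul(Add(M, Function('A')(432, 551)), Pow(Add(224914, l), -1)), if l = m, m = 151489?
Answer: Rational(7241185, 6309267086) ≈ 0.0011477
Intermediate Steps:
l = 151489
M = Rational(1, 16762) ≈ 5.9659e-5
Mul(Add(M, Function('A')(432, 551)), Pow(Add(224914, l), -1)) = Mul(Add(Rational(1, 16762), 432), Pow(Add(224914, 151489), -1)) = Mul(Rational(7241185, 16762), Pow(376403, -1)) = Mul(Rational(7241185, 16762), Rational(1, 376403)) = Rational(7241185, 6309267086)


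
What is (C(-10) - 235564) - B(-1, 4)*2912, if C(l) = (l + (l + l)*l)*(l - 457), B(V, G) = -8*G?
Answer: -231110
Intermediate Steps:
C(l) = (-457 + l)*(l + 2*l²) (C(l) = (l + (2*l)*l)*(-457 + l) = (l + 2*l²)*(-457 + l) = (-457 + l)*(l + 2*l²))
(C(-10) - 235564) - B(-1, 4)*2912 = (-10*(-457 - 913*(-10) + 2*(-10)²) - 235564) - (-8*4)*2912 = (-10*(-457 + 9130 + 2*100) - 235564) - (-32)*2912 = (-10*(-457 + 9130 + 200) - 235564) - 1*(-93184) = (-10*8873 - 235564) + 93184 = (-88730 - 235564) + 93184 = -324294 + 93184 = -231110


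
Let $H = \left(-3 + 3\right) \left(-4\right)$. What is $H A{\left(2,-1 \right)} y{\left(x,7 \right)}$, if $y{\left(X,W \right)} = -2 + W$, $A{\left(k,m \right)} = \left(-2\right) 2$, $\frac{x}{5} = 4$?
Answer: $0$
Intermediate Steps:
$x = 20$ ($x = 5 \cdot 4 = 20$)
$A{\left(k,m \right)} = -4$
$H = 0$ ($H = 0 \left(-4\right) = 0$)
$H A{\left(2,-1 \right)} y{\left(x,7 \right)} = 0 \left(-4\right) \left(-2 + 7\right) = 0 \cdot 5 = 0$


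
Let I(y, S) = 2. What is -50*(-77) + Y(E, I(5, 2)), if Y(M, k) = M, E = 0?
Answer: 3850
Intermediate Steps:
-50*(-77) + Y(E, I(5, 2)) = -50*(-77) + 0 = 3850 + 0 = 3850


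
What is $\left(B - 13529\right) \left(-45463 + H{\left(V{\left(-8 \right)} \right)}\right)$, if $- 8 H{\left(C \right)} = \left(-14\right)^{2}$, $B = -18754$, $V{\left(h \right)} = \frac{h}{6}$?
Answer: $\frac{2936945925}{2} \approx 1.4685 \cdot 10^{9}$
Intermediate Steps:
$V{\left(h \right)} = \frac{h}{6}$ ($V{\left(h \right)} = h \frac{1}{6} = \frac{h}{6}$)
$H{\left(C \right)} = - \frac{49}{2}$ ($H{\left(C \right)} = - \frac{\left(-14\right)^{2}}{8} = \left(- \frac{1}{8}\right) 196 = - \frac{49}{2}$)
$\left(B - 13529\right) \left(-45463 + H{\left(V{\left(-8 \right)} \right)}\right) = \left(-18754 - 13529\right) \left(-45463 - \frac{49}{2}\right) = \left(-32283\right) \left(- \frac{90975}{2}\right) = \frac{2936945925}{2}$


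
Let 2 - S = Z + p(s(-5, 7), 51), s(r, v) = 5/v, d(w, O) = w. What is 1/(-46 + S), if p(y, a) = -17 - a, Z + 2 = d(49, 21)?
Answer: -1/23 ≈ -0.043478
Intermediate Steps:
Z = 47 (Z = -2 + 49 = 47)
S = 23 (S = 2 - (47 + (-17 - 1*51)) = 2 - (47 + (-17 - 51)) = 2 - (47 - 68) = 2 - 1*(-21) = 2 + 21 = 23)
1/(-46 + S) = 1/(-46 + 23) = 1/(-23) = -1/23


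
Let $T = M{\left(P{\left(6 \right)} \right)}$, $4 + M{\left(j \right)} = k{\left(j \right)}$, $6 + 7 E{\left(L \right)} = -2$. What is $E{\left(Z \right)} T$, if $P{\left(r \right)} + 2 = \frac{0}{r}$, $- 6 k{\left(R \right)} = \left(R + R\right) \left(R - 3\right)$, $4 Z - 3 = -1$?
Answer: $\frac{176}{21} \approx 8.381$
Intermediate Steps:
$Z = \frac{1}{2}$ ($Z = \frac{3}{4} + \frac{1}{4} \left(-1\right) = \frac{3}{4} - \frac{1}{4} = \frac{1}{2} \approx 0.5$)
$k{\left(R \right)} = - \frac{R \left(-3 + R\right)}{3}$ ($k{\left(R \right)} = - \frac{\left(R + R\right) \left(R - 3\right)}{6} = - \frac{2 R \left(-3 + R\right)}{6} = - \frac{R \left(-3 + R\right)}{3}$)
$E{\left(L \right)} = - \frac{8}{7}$ ($E{\left(L \right)} = - \frac{6}{7} + \frac{1}{7} \left(-2\right) = - \frac{6}{7} - \frac{2}{7} = - \frac{8}{7}$)
$P{\left(r \right)} = -2$ ($P{\left(r \right)} = -2 + \frac{0}{r} = -2 + 0 = -2$)
$M{\left(j \right)} = -4 + \frac{j \left(3 - j\right)}{3}$
$T = - \frac{22}{3}$ ($T = -4 - 2 - \frac{\left(-2\right)^{2}}{3} = -4 - 2 - \frac{4}{3} = - \frac{22}{3} \approx -7.3333$)
$E{\left(Z \right)} T = \left(- \frac{8}{7}\right) \left(- \frac{22}{3}\right) = \frac{176}{21}$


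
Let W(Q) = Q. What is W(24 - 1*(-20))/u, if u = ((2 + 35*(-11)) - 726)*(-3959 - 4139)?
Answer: 22/4490341 ≈ 4.8994e-6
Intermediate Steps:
u = 8980682 (u = ((2 - 385) - 726)*(-8098) = (-383 - 726)*(-8098) = -1109*(-8098) = 8980682)
W(24 - 1*(-20))/u = (24 - 1*(-20))/8980682 = (24 + 20)*(1/8980682) = 44*(1/8980682) = 22/4490341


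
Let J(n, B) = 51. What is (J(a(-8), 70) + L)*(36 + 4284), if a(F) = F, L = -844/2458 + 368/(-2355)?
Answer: 42094933344/192953 ≈ 2.1816e+5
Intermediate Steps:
L = -1446082/2894295 (L = -844*1/2458 + 368*(-1/2355) = -422/1229 - 368/2355 = -1446082/2894295 ≈ -0.49963)
(J(a(-8), 70) + L)*(36 + 4284) = (51 - 1446082/2894295)*(36 + 4284) = (146162963/2894295)*4320 = 42094933344/192953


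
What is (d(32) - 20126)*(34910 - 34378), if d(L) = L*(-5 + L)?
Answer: -10247384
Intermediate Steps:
(d(32) - 20126)*(34910 - 34378) = (32*(-5 + 32) - 20126)*(34910 - 34378) = (32*27 - 20126)*532 = (864 - 20126)*532 = -19262*532 = -10247384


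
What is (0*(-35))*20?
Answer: 0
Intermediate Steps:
(0*(-35))*20 = 0*20 = 0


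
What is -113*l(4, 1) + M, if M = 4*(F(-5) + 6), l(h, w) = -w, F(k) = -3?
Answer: 125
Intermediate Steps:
M = 12 (M = 4*(-3 + 6) = 4*3 = 12)
-113*l(4, 1) + M = -(-113) + 12 = -113*(-1) + 12 = 113 + 12 = 125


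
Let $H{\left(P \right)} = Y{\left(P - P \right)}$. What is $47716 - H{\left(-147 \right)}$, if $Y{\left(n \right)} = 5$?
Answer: $47711$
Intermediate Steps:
$H{\left(P \right)} = 5$
$47716 - H{\left(-147 \right)} = 47716 - 5 = 47711$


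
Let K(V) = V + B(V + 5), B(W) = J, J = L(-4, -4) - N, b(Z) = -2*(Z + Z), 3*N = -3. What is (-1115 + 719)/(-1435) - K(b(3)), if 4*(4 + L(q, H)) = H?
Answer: 23356/1435 ≈ 16.276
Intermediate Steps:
L(q, H) = -4 + H/4
N = -1 (N = (⅓)*(-3) = -1)
b(Z) = -4*Z
J = -4 (J = (-4 + (¼)*(-4)) - 1*(-1) = (-4 - 1) + 1 = -5 + 1 = -4)
B(W) = -4
K(V) = -4 + V (K(V) = V - 4 = -4 + V)
(-1115 + 719)/(-1435) - K(b(3)) = (-1115 + 719)/(-1435) - (-4 - 4*3) = -396*(-1/1435) - (-4 - 12) = 396/1435 - 1*(-16) = 396/1435 + 16 = 23356/1435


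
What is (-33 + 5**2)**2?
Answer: 64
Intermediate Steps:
(-33 + 5**2)**2 = (-33 + 25)**2 = (-8)**2 = 64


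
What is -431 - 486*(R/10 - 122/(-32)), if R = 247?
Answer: -571523/40 ≈ -14288.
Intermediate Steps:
-431 - 486*(R/10 - 122/(-32)) = -431 - 486*(247/10 - 122/(-32)) = -431 - 486*(247*(⅒) - 122*(-1/32)) = -431 - 486*(247/10 + 61/16) = -431 - 486*2281/80 = -431 - 554283/40 = -571523/40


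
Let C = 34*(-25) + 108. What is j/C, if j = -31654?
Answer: 2261/53 ≈ 42.660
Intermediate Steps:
C = -742 (C = -850 + 108 = -742)
j/C = -31654/(-742) = -31654*(-1/742) = 2261/53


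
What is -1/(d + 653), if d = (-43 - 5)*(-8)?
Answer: -1/1037 ≈ -0.00096432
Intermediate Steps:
d = 384 (d = -48*(-8) = 384)
-1/(d + 653) = -1/(384 + 653) = -1/1037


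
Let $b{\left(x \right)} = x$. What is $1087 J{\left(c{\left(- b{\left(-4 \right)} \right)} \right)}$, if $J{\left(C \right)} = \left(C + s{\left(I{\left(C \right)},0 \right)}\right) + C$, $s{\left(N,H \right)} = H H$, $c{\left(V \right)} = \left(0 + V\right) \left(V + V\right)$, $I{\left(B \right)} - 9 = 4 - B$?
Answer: $69568$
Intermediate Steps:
$I{\left(B \right)} = 13 - B$ ($I{\left(B \right)} = 9 - \left(-4 + B\right) = 13 - B$)
$c{\left(V \right)} = 2 V^{2}$ ($c{\left(V \right)} = V 2 V = 2 V^{2}$)
$s{\left(N,H \right)} = H^{2}$
$J{\left(C \right)} = 2 C$ ($J{\left(C \right)} = \left(C + 0^{2}\right) + C = \left(C + 0\right) + C = C + C = 2 C$)
$1087 J{\left(c{\left(- b{\left(-4 \right)} \right)} \right)} = 1087 \cdot 2 \cdot 2 \left(\left(-1\right) \left(-4\right)\right)^{2} = 1087 \cdot 2 \cdot 2 \cdot 4^{2} = 1087 \cdot 2 \cdot 2 \cdot 16 = 1087 \cdot 2 \cdot 32 = 1087 \cdot 64 = 69568$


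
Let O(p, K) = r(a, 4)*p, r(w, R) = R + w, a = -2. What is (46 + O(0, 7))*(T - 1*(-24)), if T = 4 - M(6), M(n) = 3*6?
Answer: 460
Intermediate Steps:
M(n) = 18
T = -14 (T = 4 - 1*18 = 4 - 18 = -14)
O(p, K) = 2*p (O(p, K) = (4 - 2)*p = 2*p)
(46 + O(0, 7))*(T - 1*(-24)) = (46 + 2*0)*(-14 - 1*(-24)) = (46 + 0)*(-14 + 24) = 46*10 = 460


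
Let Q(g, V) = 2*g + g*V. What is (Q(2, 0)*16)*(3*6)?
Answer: 1152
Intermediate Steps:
Q(g, V) = 2*g + V*g
(Q(2, 0)*16)*(3*6) = ((2*(2 + 0))*16)*(3*6) = ((2*2)*16)*18 = (4*16)*18 = 64*18 = 1152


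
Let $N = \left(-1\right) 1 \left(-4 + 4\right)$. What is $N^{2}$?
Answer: $0$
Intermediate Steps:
$N = 0$ ($N = \left(-1\right) 0 = 0$)
$N^{2} = 0^{2} = 0$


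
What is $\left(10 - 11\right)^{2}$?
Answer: $1$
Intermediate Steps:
$\left(10 - 11\right)^{2} = \left(-1\right)^{2} = 1$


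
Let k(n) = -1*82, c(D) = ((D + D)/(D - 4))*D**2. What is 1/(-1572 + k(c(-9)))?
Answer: -1/1654 ≈ -0.00060460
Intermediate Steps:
c(D) = 2*D**3/(-4 + D) (c(D) = ((2*D)/(-4 + D))*D**2 = (2*D/(-4 + D))*D**2 = 2*D**3/(-4 + D))
k(n) = -82
1/(-1572 + k(c(-9))) = 1/(-1572 - 82) = 1/(-1654) = -1/1654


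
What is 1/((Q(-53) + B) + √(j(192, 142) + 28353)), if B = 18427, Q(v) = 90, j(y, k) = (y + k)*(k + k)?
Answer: 18517/342756080 - √123209/342756080 ≈ 5.3000e-5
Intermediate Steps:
j(y, k) = 2*k*(k + y) (j(y, k) = (k + y)*(2*k) = 2*k*(k + y))
1/((Q(-53) + B) + √(j(192, 142) + 28353)) = 1/((90 + 18427) + √(2*142*(142 + 192) + 28353)) = 1/(18517 + √(2*142*334 + 28353)) = 1/(18517 + √(94856 + 28353)) = 1/(18517 + √123209)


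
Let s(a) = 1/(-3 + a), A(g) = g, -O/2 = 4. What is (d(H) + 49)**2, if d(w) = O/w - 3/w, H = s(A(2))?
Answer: 3600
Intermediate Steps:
O = -8 (O = -2*4 = -8)
H = -1 (H = 1/(-3 + 2) = 1/(-1) = -1)
d(w) = -11/w (d(w) = -8/w - 3/w = -11/w)
(d(H) + 49)**2 = (-11/(-1) + 49)**2 = (-11*(-1) + 49)**2 = (11 + 49)**2 = 60**2 = 3600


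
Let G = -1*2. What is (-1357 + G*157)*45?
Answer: -75195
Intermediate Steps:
G = -2
(-1357 + G*157)*45 = (-1357 - 2*157)*45 = (-1357 - 314)*45 = -1671*45 = -75195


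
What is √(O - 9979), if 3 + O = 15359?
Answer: √5377 ≈ 73.328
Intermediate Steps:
O = 15356 (O = -3 + 15359 = 15356)
√(O - 9979) = √(15356 - 9979) = √5377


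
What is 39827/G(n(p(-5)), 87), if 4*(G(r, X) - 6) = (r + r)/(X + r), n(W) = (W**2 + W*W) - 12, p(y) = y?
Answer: 4978375/769 ≈ 6473.8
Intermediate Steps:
n(W) = -12 + 2*W**2 (n(W) = (W**2 + W**2) - 12 = 2*W**2 - 12 = -12 + 2*W**2)
G(r, X) = 6 + r/(2*(X + r)) (G(r, X) = 6 + ((r + r)/(X + r))/4 = 6 + ((2*r)/(X + r))/4 = 6 + (2*r/(X + r))/4 = 6 + r/(2*(X + r)))
39827/G(n(p(-5)), 87) = 39827/(((6*87 + 13*(-12 + 2*(-5)**2)/2)/(87 + (-12 + 2*(-5)**2)))) = 39827/(((522 + 13*(-12 + 2*25)/2)/(87 + (-12 + 2*25)))) = 39827/(((522 + 13*(-12 + 50)/2)/(87 + (-12 + 50)))) = 39827/(((522 + (13/2)*38)/(87 + 38))) = 39827/(((522 + 247)/125)) = 39827/(((1/125)*769)) = 39827/(769/125) = 39827*(125/769) = 4978375/769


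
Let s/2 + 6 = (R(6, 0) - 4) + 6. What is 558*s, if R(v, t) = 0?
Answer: -4464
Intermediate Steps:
s = -8 (s = -12 + 2*((0 - 4) + 6) = -12 + 2*(-4 + 6) = -12 + 2*2 = -12 + 4 = -8)
558*s = 558*(-8) = -4464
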